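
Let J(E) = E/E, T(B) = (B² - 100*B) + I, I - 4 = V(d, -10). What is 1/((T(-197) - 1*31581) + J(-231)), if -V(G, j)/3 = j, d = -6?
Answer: 1/26963 ≈ 3.7088e-5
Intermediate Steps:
V(G, j) = -3*j
I = 34 (I = 4 - 3*(-10) = 4 + 30 = 34)
T(B) = 34 + B² - 100*B (T(B) = (B² - 100*B) + 34 = 34 + B² - 100*B)
J(E) = 1
1/((T(-197) - 1*31581) + J(-231)) = 1/(((34 + (-197)² - 100*(-197)) - 1*31581) + 1) = 1/(((34 + 38809 + 19700) - 31581) + 1) = 1/((58543 - 31581) + 1) = 1/(26962 + 1) = 1/26963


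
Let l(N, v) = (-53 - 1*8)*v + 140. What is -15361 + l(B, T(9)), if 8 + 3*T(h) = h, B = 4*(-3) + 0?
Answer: -45724/3 ≈ -15241.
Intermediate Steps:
B = -12 (B = -12 + 0 = -12)
T(h) = -8/3 + h/3
l(N, v) = 140 - 61*v (l(N, v) = (-53 - 8)*v + 140 = -61*v + 140 = 140 - 61*v)
-15361 + l(B, T(9)) = -15361 + (140 - 61*(-8/3 + (⅓)*9)) = -15361 + (140 - 61*(-8/3 + 3)) = -15361 + (140 - 61*⅓) = -15361 + (140 - 61/3) = -15361 + 359/3 = -45724/3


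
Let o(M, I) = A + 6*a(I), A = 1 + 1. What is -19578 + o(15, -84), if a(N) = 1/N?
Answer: -274065/14 ≈ -19576.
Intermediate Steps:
A = 2
a(N) = 1/N
o(M, I) = 2 + 6/I
-19578 + o(15, -84) = -19578 + (2 + 6/(-84)) = -19578 + (2 + 6*(-1/84)) = -19578 + (2 - 1/14) = -19578 + 27/14 = -274065/14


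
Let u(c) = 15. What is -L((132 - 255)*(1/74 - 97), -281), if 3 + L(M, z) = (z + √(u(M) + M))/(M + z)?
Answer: 2606725/861977 - 3*√7267466/861977 ≈ 3.0147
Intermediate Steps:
L(M, z) = -3 + (z + √(15 + M))/(M + z)
-L((132 - 255)*(1/74 - 97), -281) = -(√(15 + (132 - 255)*(1/74 - 97)) - 3*(132 - 255)*(1/74 - 97) - 2*(-281))/((132 - 255)*(1/74 - 97) - 281) = -(√(15 - 123*(1/74 - 97)) - (-369)*(1/74 - 97) + 562)/(-123*(1/74 - 97) - 281) = -(√(15 - 123*(-7177/74)) - (-369)*(-7177)/74 + 562)/(-123*(-7177/74) - 281) = -(√(15 + 882771/74) - 3*882771/74 + 562)/(882771/74 - 281) = -(√(883881/74) - 2648313/74 + 562)/861977/74 = -74*(3*√7267466/74 - 2648313/74 + 562)/861977 = -74*(-2606725/74 + 3*√7267466/74)/861977 = -(-2606725/861977 + 3*√7267466/861977) = 2606725/861977 - 3*√7267466/861977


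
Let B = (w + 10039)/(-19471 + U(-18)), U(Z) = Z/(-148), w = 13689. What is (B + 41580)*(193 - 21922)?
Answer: -1301753518045212/1440845 ≈ -9.0346e+8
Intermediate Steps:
U(Z) = -Z/148 (U(Z) = Z*(-1/148) = -Z/148)
B = -1755872/1440845 (B = (13689 + 10039)/(-19471 - 1/148*(-18)) = 23728/(-19471 + 9/74) = 23728/(-1440845/74) = 23728*(-74/1440845) = -1755872/1440845 ≈ -1.2186)
(B + 41580)*(193 - 21922) = (-1755872/1440845 + 41580)*(193 - 21922) = (59908579228/1440845)*(-21729) = -1301753518045212/1440845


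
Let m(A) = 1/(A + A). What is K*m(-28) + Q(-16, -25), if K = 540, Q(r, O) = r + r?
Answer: -583/14 ≈ -41.643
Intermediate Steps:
Q(r, O) = 2*r
m(A) = 1/(2*A)
K*m(-28) + Q(-16, -25) = 540*((½)/(-28)) + 2*(-16) = 540*((½)*(-1/28)) - 32 = 540*(-1/56) - 32 = -135/14 - 32 = -583/14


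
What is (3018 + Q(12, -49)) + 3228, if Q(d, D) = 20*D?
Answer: 5266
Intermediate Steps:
(3018 + Q(12, -49)) + 3228 = (3018 + 20*(-49)) + 3228 = (3018 - 980) + 3228 = 2038 + 3228 = 5266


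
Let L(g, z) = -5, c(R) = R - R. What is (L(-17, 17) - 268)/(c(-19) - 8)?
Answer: 273/8 ≈ 34.125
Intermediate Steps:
c(R) = 0
(L(-17, 17) - 268)/(c(-19) - 8) = (-5 - 268)/(0 - 8) = -273/(-8) = -273*(-1/8) = 273/8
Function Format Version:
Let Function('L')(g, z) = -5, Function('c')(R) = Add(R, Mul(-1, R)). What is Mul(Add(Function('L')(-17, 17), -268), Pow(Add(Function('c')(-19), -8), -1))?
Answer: Rational(273, 8) ≈ 34.125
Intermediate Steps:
Function('c')(R) = 0
Mul(Add(Function('L')(-17, 17), -268), Pow(Add(Function('c')(-19), -8), -1)) = Mul(Add(-5, -268), Pow(Add(0, -8), -1)) = Mul(-273, Pow(-8, -1)) = Mul(-273, Rational(-1, 8)) = Rational(273, 8)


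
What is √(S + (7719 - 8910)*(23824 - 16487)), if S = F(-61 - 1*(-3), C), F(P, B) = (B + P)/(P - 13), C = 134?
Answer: 7*I*√898981907/71 ≈ 2956.1*I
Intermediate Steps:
F(P, B) = (B + P)/(-13 + P)
S = -76/71 (S = (134 + (-61 - 1*(-3)))/(-13 + (-61 - 1*(-3))) = (134 + (-61 + 3))/(-13 + (-61 + 3)) = (134 - 58)/(-13 - 58) = 76/(-71) = -1/71*76 = -76/71 ≈ -1.0704)
√(S + (7719 - 8910)*(23824 - 16487)) = √(-76/71 + (7719 - 8910)*(23824 - 16487)) = √(-76/71 - 1191*7337) = √(-76/71 - 8738367) = √(-620424133/71) = 7*I*√898981907/71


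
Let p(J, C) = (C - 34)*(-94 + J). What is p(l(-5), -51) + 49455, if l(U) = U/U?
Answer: 57360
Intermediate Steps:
l(U) = 1
p(J, C) = (-94 + J)*(-34 + C) (p(J, C) = (-34 + C)*(-94 + J) = (-94 + J)*(-34 + C))
p(l(-5), -51) + 49455 = (3196 - 94*(-51) - 34*1 - 51*1) + 49455 = (3196 + 4794 - 34 - 51) + 49455 = 7905 + 49455 = 57360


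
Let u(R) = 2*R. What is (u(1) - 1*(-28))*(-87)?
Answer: -2610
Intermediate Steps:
(u(1) - 1*(-28))*(-87) = (2*1 - 1*(-28))*(-87) = (2 + 28)*(-87) = 30*(-87) = -2610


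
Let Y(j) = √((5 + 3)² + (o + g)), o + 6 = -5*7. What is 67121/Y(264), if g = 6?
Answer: 67121*√29/29 ≈ 12464.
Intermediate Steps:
o = -41 (o = -6 - 5*7 = -6 - 35 = -41)
Y(j) = √29 (Y(j) = √((5 + 3)² + (-41 + 6)) = √(8² - 35) = √(64 - 35) = √29)
67121/Y(264) = 67121/(√29) = 67121*(√29/29) = 67121*√29/29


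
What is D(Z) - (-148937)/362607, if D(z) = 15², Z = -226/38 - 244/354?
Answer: 81735512/362607 ≈ 225.41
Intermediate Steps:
Z = -22319/3363 (Z = -226*1/38 - 244*1/354 = -113/19 - 122/177 = -22319/3363 ≈ -6.6366)
D(z) = 225
D(Z) - (-148937)/362607 = 225 - (-148937)/362607 = 225 - 1*(-148937/362607) = 225 + 148937/362607 = 81735512/362607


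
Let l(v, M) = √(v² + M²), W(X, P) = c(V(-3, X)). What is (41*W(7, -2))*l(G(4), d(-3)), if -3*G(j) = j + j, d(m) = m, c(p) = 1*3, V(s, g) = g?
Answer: 41*√145 ≈ 493.71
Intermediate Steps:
c(p) = 3
G(j) = -2*j/3 (G(j) = -(j + j)/3 = -2*j/3)
W(X, P) = 3
l(v, M) = √(M² + v²)
(41*W(7, -2))*l(G(4), d(-3)) = (41*3)*√((-3)² + (-⅔*4)²) = 123*√(9 + (-8/3)²) = 123*√(9 + 64/9) = 123*√(145/9) = 123*(√145/3) = 41*√145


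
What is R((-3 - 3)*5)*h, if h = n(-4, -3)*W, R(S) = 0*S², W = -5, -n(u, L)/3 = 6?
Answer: 0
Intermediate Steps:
n(u, L) = -18 (n(u, L) = -3*6 = -18)
R(S) = 0
h = 90 (h = -18*(-5) = 90)
R((-3 - 3)*5)*h = 0*90 = 0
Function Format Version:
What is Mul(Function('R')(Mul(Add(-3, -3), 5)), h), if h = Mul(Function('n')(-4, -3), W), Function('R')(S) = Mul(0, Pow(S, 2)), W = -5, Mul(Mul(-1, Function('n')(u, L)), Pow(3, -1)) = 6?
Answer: 0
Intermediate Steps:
Function('n')(u, L) = -18 (Function('n')(u, L) = Mul(-3, 6) = -18)
Function('R')(S) = 0
h = 90 (h = Mul(-18, -5) = 90)
Mul(Function('R')(Mul(Add(-3, -3), 5)), h) = Mul(0, 90) = 0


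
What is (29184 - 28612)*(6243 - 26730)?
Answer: -11718564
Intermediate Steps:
(29184 - 28612)*(6243 - 26730) = 572*(-20487) = -11718564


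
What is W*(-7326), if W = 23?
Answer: -168498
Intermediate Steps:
W*(-7326) = 23*(-7326) = -168498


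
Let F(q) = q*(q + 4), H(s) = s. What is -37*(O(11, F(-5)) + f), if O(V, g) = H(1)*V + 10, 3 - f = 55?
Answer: 1147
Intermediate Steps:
f = -52 (f = 3 - 1*55 = 3 - 55 = -52)
F(q) = q*(4 + q)
O(V, g) = 10 + V (O(V, g) = 1*V + 10 = V + 10 = 10 + V)
-37*(O(11, F(-5)) + f) = -37*((10 + 11) - 52) = -37*(21 - 52) = -37*(-31) = 1147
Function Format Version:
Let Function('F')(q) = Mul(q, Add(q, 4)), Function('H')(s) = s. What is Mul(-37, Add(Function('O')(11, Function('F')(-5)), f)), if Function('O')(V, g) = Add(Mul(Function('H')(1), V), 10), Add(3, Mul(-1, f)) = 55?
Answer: 1147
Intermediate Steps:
f = -52 (f = Add(3, Mul(-1, 55)) = Add(3, -55) = -52)
Function('F')(q) = Mul(q, Add(4, q))
Function('O')(V, g) = Add(10, V) (Function('O')(V, g) = Add(Mul(1, V), 10) = Add(V, 10) = Add(10, V))
Mul(-37, Add(Function('O')(11, Function('F')(-5)), f)) = Mul(-37, Add(Add(10, 11), -52)) = Mul(-37, Add(21, -52)) = Mul(-37, -31) = 1147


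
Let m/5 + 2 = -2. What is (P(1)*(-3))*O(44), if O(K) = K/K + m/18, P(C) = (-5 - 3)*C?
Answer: -8/3 ≈ -2.6667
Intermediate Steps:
m = -20 (m = -10 + 5*(-2) = -10 - 10 = -20)
P(C) = -8*C
O(K) = -1/9 (O(K) = K/K - 20/18 = 1 - 20*1/18 = 1 - 10/9 = -1/9)
(P(1)*(-3))*O(44) = (-8*1*(-3))*(-1/9) = -8*(-3)*(-1/9) = 24*(-1/9) = -8/3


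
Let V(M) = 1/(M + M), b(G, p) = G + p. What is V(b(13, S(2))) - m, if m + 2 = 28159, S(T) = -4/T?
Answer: -619453/22 ≈ -28157.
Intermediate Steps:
m = 28157 (m = -2 + 28159 = 28157)
V(M) = 1/(2*M)
V(b(13, S(2))) - m = 1/(2*(13 - 4/2)) - 1*28157 = 1/(2*(13 - 4*½)) - 28157 = 1/(2*(13 - 2)) - 28157 = (½)/11 - 28157 = (½)*(1/11) - 28157 = 1/22 - 28157 = -619453/22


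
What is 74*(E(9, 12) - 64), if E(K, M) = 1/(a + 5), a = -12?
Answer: -33226/7 ≈ -4746.6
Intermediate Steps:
E(K, M) = -⅐ (E(K, M) = 1/(-12 + 5) = 1/(-7) = -⅐)
74*(E(9, 12) - 64) = 74*(-⅐ - 64) = 74*(-449/7) = -33226/7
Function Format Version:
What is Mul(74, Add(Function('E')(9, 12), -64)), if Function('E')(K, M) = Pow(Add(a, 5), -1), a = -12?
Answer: Rational(-33226, 7) ≈ -4746.6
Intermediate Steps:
Function('E')(K, M) = Rational(-1, 7) (Function('E')(K, M) = Pow(Add(-12, 5), -1) = Pow(-7, -1) = Rational(-1, 7))
Mul(74, Add(Function('E')(9, 12), -64)) = Mul(74, Add(Rational(-1, 7), -64)) = Mul(74, Rational(-449, 7)) = Rational(-33226, 7)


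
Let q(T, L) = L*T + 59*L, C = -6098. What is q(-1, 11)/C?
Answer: -319/3049 ≈ -0.10462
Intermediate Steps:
q(T, L) = 59*L + L*T
q(-1, 11)/C = (11*(59 - 1))/(-6098) = (11*58)*(-1/6098) = 638*(-1/6098) = -319/3049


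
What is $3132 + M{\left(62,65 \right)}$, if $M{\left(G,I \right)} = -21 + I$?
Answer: $3176$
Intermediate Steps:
$3132 + M{\left(62,65 \right)} = 3132 + \left(-21 + 65\right) = 3132 + 44 = 3176$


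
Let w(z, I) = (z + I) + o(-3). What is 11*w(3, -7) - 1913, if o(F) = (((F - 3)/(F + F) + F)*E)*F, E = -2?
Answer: -2089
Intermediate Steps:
o(F) = F*(-2*F - (-3 + F)/F) (o(F) = (((F - 3)/(F + F) + F)*(-2))*F = (((-3 + F)/((2*F)) + F)*(-2))*F = (((-3 + F)*(1/(2*F)) + F)*(-2))*F = (((-3 + F)/(2*F) + F)*(-2))*F = ((F + (-3 + F)/(2*F))*(-2))*F = (-2*F - (-3 + F)/F)*F = F*(-2*F - (-3 + F)/F))
w(z, I) = -12 + I + z (w(z, I) = (z + I) + (3 - 1*(-3) - 2*(-3)**2) = (I + z) + (3 + 3 - 2*9) = (I + z) + (3 + 3 - 18) = (I + z) - 12 = -12 + I + z)
11*w(3, -7) - 1913 = 11*(-12 - 7 + 3) - 1913 = 11*(-16) - 1913 = -176 - 1913 = -2089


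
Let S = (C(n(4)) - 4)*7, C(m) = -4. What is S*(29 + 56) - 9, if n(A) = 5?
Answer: -4769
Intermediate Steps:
S = -56 (S = (-4 - 4)*7 = -8*7 = -56)
S*(29 + 56) - 9 = -56*(29 + 56) - 9 = -56*85 - 9 = -4760 - 9 = -4769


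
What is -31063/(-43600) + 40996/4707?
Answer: 1933639141/205225200 ≈ 9.4220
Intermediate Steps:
-31063/(-43600) + 40996/4707 = -31063*(-1/43600) + 40996*(1/4707) = 31063/43600 + 40996/4707 = 1933639141/205225200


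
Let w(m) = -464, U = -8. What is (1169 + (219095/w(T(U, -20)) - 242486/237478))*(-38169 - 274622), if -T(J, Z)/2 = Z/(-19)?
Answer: -413472549623393/1899824 ≈ -2.1764e+8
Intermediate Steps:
T(J, Z) = 2*Z/19 (T(J, Z) = -2*Z/(-19) = -2*Z*(-1)/19 = -(-2)*Z/19 = 2*Z/19)
(1169 + (219095/w(T(U, -20)) - 242486/237478))*(-38169 - 274622) = (1169 + (219095/(-464) - 242486/237478))*(-38169 - 274622) = (1169 + (219095*(-1/464) - 242486*1/237478))*(-312791) = (1169 + (-7555/16 - 121243/118739))*(-312791) = (1169 - 899013033/1899824)*(-312791) = (1321881223/1899824)*(-312791) = -413472549623393/1899824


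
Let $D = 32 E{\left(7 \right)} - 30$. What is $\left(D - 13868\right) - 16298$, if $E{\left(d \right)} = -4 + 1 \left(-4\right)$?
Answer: $-30452$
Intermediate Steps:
$E{\left(d \right)} = -8$ ($E{\left(d \right)} = -4 - 4 = -8$)
$D = -286$ ($D = 32 \left(-8\right) - 30 = -256 - 30 = -286$)
$\left(D - 13868\right) - 16298 = \left(-286 - 13868\right) - 16298 = -14154 - 16298 = -30452$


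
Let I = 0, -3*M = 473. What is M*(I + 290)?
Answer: -137170/3 ≈ -45723.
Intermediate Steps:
M = -473/3 (M = -1/3*473 = -473/3 ≈ -157.67)
M*(I + 290) = -473*(0 + 290)/3 = -473/3*290 = -137170/3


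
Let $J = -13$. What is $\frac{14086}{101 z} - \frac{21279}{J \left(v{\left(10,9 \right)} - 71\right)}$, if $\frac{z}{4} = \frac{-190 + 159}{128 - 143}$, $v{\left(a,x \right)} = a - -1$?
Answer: $- \frac{8474333}{814060} \approx -10.41$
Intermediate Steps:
$v{\left(a,x \right)} = 1 + a$ ($v{\left(a,x \right)} = a + 1 = 1 + a$)
$z = \frac{124}{15}$ ($z = 4 \frac{-190 + 159}{128 - 143} = 4 \left(- \frac{31}{-15}\right) = 4 \left(\left(-31\right) \left(- \frac{1}{15}\right)\right) = 4 \cdot \frac{31}{15} = \frac{124}{15} \approx 8.2667$)
$\frac{14086}{101 z} - \frac{21279}{J \left(v{\left(10,9 \right)} - 71\right)} = \frac{14086}{101 \cdot \frac{124}{15}} - \frac{21279}{\left(-13\right) \left(\left(1 + 10\right) - 71\right)} = \frac{14086}{\frac{12524}{15}} - \frac{21279}{\left(-13\right) \left(11 - 71\right)} = 14086 \cdot \frac{15}{12524} - \frac{21279}{\left(-13\right) \left(-60\right)} = \frac{105645}{6262} - \frac{21279}{780} = \frac{105645}{6262} - \frac{7093}{260} = - \frac{8474333}{814060}$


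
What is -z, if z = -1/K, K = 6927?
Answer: 1/6927 ≈ 0.00014436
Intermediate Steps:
z = -1/6927 ≈ -0.00014436
-z = -1*(-1/6927) = 1/6927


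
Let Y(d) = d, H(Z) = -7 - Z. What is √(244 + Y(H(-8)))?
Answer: 7*√5 ≈ 15.652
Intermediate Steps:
√(244 + Y(H(-8))) = √(244 + (-7 - 1*(-8))) = √(244 + (-7 + 8)) = √(244 + 1) = √245 = 7*√5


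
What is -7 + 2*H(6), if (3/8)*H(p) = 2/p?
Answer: -47/9 ≈ -5.2222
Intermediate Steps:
H(p) = 16/(3*p) (H(p) = 8*(2/p)/3 = 16/(3*p))
-7 + 2*H(6) = -7 + 2*((16/3)/6) = -7 + 2*((16/3)*(⅙)) = -7 + 2*(8/9) = -7 + 16/9 = -47/9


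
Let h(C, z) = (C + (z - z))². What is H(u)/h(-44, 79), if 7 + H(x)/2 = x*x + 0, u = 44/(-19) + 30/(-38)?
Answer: 477/174724 ≈ 0.0027300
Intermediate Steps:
h(C, z) = C² (h(C, z) = (C + 0)² = C²)
u = -59/19 (u = 44*(-1/19) + 30*(-1/38) = -44/19 - 15/19 = -59/19 ≈ -3.1053)
H(x) = -14 + 2*x² (H(x) = -14 + 2*(x*x + 0) = -14 + 2*(x² + 0) = -14 + 2*x²)
H(u)/h(-44, 79) = (-14 + 2*(-59/19)²)/((-44)²) = (-14 + 2*(3481/361))/1936 = (-14 + 6962/361)*(1/1936) = (1908/361)*(1/1936) = 477/174724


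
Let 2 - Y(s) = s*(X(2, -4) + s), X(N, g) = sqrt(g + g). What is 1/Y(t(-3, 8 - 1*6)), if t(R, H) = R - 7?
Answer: -49/5202 - 5*I*sqrt(2)/2601 ≈ -0.0094195 - 0.0027186*I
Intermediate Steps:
X(N, g) = sqrt(2)*sqrt(g) (X(N, g) = sqrt(2*g) = sqrt(2)*sqrt(g))
t(R, H) = -7 + R
Y(s) = 2 - s*(s + 2*I*sqrt(2)) (Y(s) = 2 - s*(sqrt(2)*sqrt(-4) + s) = 2 - s*(sqrt(2)*(2*I) + s) = 2 - s*(2*I*sqrt(2) + s) = 2 - s*(s + 2*I*sqrt(2)))
1/Y(t(-3, 8 - 1*6)) = 1/(2 - (-7 - 3)**2 - 2*I*(-7 - 3)*sqrt(2)) = 1/(2 - 1*(-10)**2 - 2*I*(-10)*sqrt(2)) = 1/(2 - 1*100 + 20*I*sqrt(2)) = 1/(2 - 100 + 20*I*sqrt(2)) = 1/(-98 + 20*I*sqrt(2))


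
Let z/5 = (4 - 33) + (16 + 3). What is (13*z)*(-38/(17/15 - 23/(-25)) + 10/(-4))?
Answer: 1051375/77 ≈ 13654.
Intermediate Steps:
z = -50 (z = 5*((4 - 33) + (16 + 3)) = 5*(-29 + 19) = 5*(-10) = -50)
(13*z)*(-38/(17/15 - 23/(-25)) + 10/(-4)) = (13*(-50))*(-38/(17/15 - 23/(-25)) + 10/(-4)) = -650*(-38/(17*(1/15) - 23*(-1/25)) + 10*(-1/4)) = -650*(-38/(17/15 + 23/25) - 5/2) = -650*(-38/154/75 - 5/2) = -650*(-38*75/154 - 5/2) = -650*(-1425/77 - 5/2) = -650*(-3235/154) = 1051375/77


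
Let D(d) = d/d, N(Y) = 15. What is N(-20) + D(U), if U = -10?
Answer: 16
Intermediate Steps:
D(d) = 1
N(-20) + D(U) = 15 + 1 = 16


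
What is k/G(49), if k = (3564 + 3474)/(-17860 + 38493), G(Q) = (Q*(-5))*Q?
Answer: -7038/247699165 ≈ -2.8413e-5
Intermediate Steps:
G(Q) = -5*Q² (G(Q) = (-5*Q)*Q = -5*Q²)
k = 7038/20633 ≈ 0.34110
k/G(49) = 7038/(20633*((-5*49²))) = 7038/(20633*((-5*2401))) = (7038/20633)/(-12005) = (7038/20633)*(-1/12005) = -7038/247699165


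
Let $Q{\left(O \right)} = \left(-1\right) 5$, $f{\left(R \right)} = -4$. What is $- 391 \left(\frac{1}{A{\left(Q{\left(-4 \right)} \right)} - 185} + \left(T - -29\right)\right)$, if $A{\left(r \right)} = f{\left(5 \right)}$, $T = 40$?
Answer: $- \frac{5098640}{189} \approx -26977.0$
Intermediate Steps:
$Q{\left(O \right)} = -5$
$A{\left(r \right)} = -4$
$- 391 \left(\frac{1}{A{\left(Q{\left(-4 \right)} \right)} - 185} + \left(T - -29\right)\right) = - 391 \left(\frac{1}{-4 - 185} + \left(40 - -29\right)\right) = - 391 \left(\frac{1}{-189} + \left(40 + 29\right)\right) = - 391 \left(- \frac{1}{189} + 69\right) = \left(-391\right) \frac{13040}{189} = - \frac{5098640}{189}$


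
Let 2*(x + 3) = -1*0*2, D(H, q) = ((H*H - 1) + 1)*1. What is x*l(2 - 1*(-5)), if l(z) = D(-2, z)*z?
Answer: -84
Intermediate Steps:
D(H, q) = H² (D(H, q) = ((H² - 1) + 1)*1 = ((-1 + H²) + 1)*1 = H²*1 = H²)
x = -3 (x = -3 + (-1*0*2)/2 = -3 + (0*2)/2 = -3 + (½)*0 = -3 + 0 = -3)
l(z) = 4*z (l(z) = (-2)²*z = 4*z)
x*l(2 - 1*(-5)) = -12*(2 - 1*(-5)) = -12*(2 + 5) = -12*7 = -3*28 = -84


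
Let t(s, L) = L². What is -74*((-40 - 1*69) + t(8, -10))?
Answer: 666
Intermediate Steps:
-74*((-40 - 1*69) + t(8, -10)) = -74*((-40 - 1*69) + (-10)²) = -74*((-40 - 69) + 100) = -74*(-109 + 100) = -74*(-9) = 666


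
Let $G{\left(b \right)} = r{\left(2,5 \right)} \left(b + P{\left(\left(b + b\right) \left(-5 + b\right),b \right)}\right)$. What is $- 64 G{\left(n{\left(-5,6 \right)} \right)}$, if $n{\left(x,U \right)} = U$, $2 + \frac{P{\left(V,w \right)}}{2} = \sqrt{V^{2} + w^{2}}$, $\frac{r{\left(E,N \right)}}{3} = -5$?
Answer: $1920 + 11520 \sqrt{5} \approx 27680.0$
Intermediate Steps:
$r{\left(E,N \right)} = -15$ ($r{\left(E,N \right)} = 3 \left(-5\right) = -15$)
$P{\left(V,w \right)} = -4 + 2 \sqrt{V^{2} + w^{2}}$
$G{\left(b \right)} = 60 - 30 \sqrt{b^{2} + 4 b^{2} \left(-5 + b\right)^{2}} - 15 b$ ($G{\left(b \right)} = - 15 \left(b + \left(-4 + 2 \sqrt{\left(\left(b + b\right) \left(-5 + b\right)\right)^{2} + b^{2}}\right)\right) = - 15 \left(b + \left(-4 + 2 \sqrt{\left(2 b \left(-5 + b\right)\right)^{2} + b^{2}}\right)\right) = - 15 \left(b + \left(-4 + 2 \sqrt{4 b^{2} \left(-5 + b\right)^{2} + b^{2}}\right)\right) = - 15 \left(b + \left(-4 + 2 \sqrt{b^{2} + 4 b^{2} \left(-5 + b\right)^{2}}\right)\right) = - 15 \left(-4 + b + 2 \sqrt{b^{2} + 4 b^{2} \left(-5 + b\right)^{2}}\right) = 60 - 30 \sqrt{b^{2} + 4 b^{2} \left(-5 + b\right)^{2}} - 15 b$)
$- 64 G{\left(n{\left(-5,6 \right)} \right)} = - 64 \left(60 - 30 \sqrt{6^{2} \left(1 + 4 \left(-5 + 6\right)^{2}\right)} - 90\right) = - 64 \left(60 - 30 \sqrt{36 \left(1 + 4 \cdot 1^{2}\right)} - 90\right) = - 64 \left(60 - 30 \sqrt{36 \left(1 + 4 \cdot 1\right)} - 90\right) = - 64 \left(60 - 30 \sqrt{36 \left(1 + 4\right)} - 90\right) = - 64 \left(60 - 30 \sqrt{36 \cdot 5} - 90\right) = - 64 \left(60 - 30 \sqrt{180} - 90\right) = - 64 \left(60 - 30 \cdot 6 \sqrt{5} - 90\right) = - 64 \left(60 - 180 \sqrt{5} - 90\right) = - 64 \left(-30 - 180 \sqrt{5}\right) = 1920 + 11520 \sqrt{5}$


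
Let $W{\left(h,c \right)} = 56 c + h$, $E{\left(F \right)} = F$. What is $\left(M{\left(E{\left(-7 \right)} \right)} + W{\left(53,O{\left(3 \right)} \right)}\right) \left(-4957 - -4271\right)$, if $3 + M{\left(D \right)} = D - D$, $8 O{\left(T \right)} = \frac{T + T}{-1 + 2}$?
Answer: $-63112$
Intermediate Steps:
$O{\left(T \right)} = \frac{T}{4}$ ($O{\left(T \right)} = \frac{\left(T + T\right) \frac{1}{-1 + 2}}{8} = \frac{2 T 1^{-1}}{8} = \frac{2 T 1}{8} = \frac{2 T}{8} = \frac{T}{4}$)
$W{\left(h,c \right)} = h + 56 c$
$M{\left(D \right)} = -3$ ($M{\left(D \right)} = -3 + \left(D - D\right) = -3 + 0 = -3$)
$\left(M{\left(E{\left(-7 \right)} \right)} + W{\left(53,O{\left(3 \right)} \right)}\right) \left(-4957 - -4271\right) = \left(-3 + \left(53 + 56 \cdot \frac{1}{4} \cdot 3\right)\right) \left(-4957 - -4271\right) = \left(-3 + \left(53 + 56 \cdot \frac{3}{4}\right)\right) \left(-4957 + 4271\right) = \left(-3 + \left(53 + 42\right)\right) \left(-686\right) = \left(-3 + 95\right) \left(-686\right) = 92 \left(-686\right) = -63112$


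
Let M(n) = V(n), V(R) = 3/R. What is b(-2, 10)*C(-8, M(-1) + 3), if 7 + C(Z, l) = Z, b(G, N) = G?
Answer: 30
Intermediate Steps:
M(n) = 3/n
C(Z, l) = -7 + Z
b(-2, 10)*C(-8, M(-1) + 3) = -2*(-7 - 8) = -2*(-15) = 30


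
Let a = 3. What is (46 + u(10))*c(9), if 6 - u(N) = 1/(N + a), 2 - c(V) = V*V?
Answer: -53325/13 ≈ -4101.9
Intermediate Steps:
c(V) = 2 - V**2 (c(V) = 2 - V*V = 2 - V**2)
u(N) = 6 - 1/(3 + N) (u(N) = 6 - 1/(N + 3) = 6 - 1/(3 + N))
(46 + u(10))*c(9) = (46 + (17 + 6*10)/(3 + 10))*(2 - 1*9**2) = (46 + (17 + 60)/13)*(2 - 1*81) = (46 + (1/13)*77)*(2 - 81) = (46 + 77/13)*(-79) = (675/13)*(-79) = -53325/13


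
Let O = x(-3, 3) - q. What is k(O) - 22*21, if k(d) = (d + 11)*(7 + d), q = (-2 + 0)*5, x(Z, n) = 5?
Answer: 110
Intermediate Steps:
q = -10 (q = -2*5 = -10)
O = 15 (O = 5 - 1*(-10) = 5 + 10 = 15)
k(d) = (7 + d)*(11 + d) (k(d) = (11 + d)*(7 + d) = (7 + d)*(11 + d))
k(O) - 22*21 = (77 + 15**2 + 18*15) - 22*21 = (77 + 225 + 270) - 1*462 = 572 - 462 = 110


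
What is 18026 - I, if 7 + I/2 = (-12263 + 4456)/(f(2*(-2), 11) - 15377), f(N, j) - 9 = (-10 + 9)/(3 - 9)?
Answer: 7883036/437 ≈ 18039.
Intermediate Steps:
f(N, j) = 55/6 (f(N, j) = 9 + (-10 + 9)/(3 - 9) = 9 - 1/(-6) = 9 - 1*(-⅙) = 9 + ⅙ = 55/6)
I = -5674/437 (I = -14 + 2*((-12263 + 4456)/(55/6 - 15377)) = -14 + 2*(-7807/(-92207/6)) = -14 + 2*(-7807*(-6/92207)) = -14 + 2*(222/437) = -14 + 444/437 = -5674/437 ≈ -12.984)
18026 - I = 18026 - 1*(-5674/437) = 18026 + 5674/437 = 7883036/437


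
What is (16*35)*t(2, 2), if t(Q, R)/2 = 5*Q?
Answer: 11200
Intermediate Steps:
t(Q, R) = 10*Q (t(Q, R) = 2*(5*Q) = 10*Q)
(16*35)*t(2, 2) = (16*35)*(10*2) = 560*20 = 11200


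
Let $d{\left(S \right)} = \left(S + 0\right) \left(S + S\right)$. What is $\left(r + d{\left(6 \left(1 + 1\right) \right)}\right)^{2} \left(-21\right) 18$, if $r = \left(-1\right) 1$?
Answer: $-31135482$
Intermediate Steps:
$r = -1$
$d{\left(S \right)} = 2 S^{2}$ ($d{\left(S \right)} = S 2 S = 2 S^{2}$)
$\left(r + d{\left(6 \left(1 + 1\right) \right)}\right)^{2} \left(-21\right) 18 = \left(-1 + 2 \left(6 \left(1 + 1\right)\right)^{2}\right)^{2} \left(-21\right) 18 = \left(-1 + 2 \left(6 \cdot 2\right)^{2}\right)^{2} \left(-21\right) 18 = \left(-1 + 2 \cdot 12^{2}\right)^{2} \left(-21\right) 18 = \left(-1 + 2 \cdot 144\right)^{2} \left(-21\right) 18 = \left(-1 + 288\right)^{2} \left(-21\right) 18 = 287^{2} \left(-21\right) 18 = 82369 \left(-21\right) 18 = \left(-1729749\right) 18 = -31135482$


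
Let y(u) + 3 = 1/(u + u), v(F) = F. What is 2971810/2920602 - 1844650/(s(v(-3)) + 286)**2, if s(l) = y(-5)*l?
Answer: -256417021810855/12734129922909 ≈ -20.136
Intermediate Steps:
y(u) = -3 + 1/(2*u) (y(u) = -3 + 1/(u + u) = -3 + 1/(2*u))
s(l) = -31*l/10 (s(l) = (-3 + (1/2)/(-5))*l = (-3 + (1/2)*(-1/5))*l = (-3 - 1/10)*l = -31*l/10)
2971810/2920602 - 1844650/(s(v(-3)) + 286)**2 = 2971810/2920602 - 1844650/(-31/10*(-3) + 286)**2 = 2971810*(1/2920602) - 1844650/(93/10 + 286)**2 = 1485905/1460301 - 1844650/((2953/10)**2) = 1485905/1460301 - 1844650/8720209/100 = 1485905/1460301 - 1844650*100/8720209 = 1485905/1460301 - 184465000/8720209 = -256417021810855/12734129922909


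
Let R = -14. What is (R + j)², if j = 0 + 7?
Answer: 49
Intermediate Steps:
j = 7
(R + j)² = (-14 + 7)² = (-7)² = 49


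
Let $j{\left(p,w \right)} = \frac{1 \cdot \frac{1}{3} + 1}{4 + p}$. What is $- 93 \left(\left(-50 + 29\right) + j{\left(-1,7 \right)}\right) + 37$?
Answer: $\frac{5846}{3} \approx 1948.7$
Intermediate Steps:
$j{\left(p,w \right)} = \frac{4}{3 \left(4 + p\right)}$ ($j{\left(p,w \right)} = \frac{1 \cdot \frac{1}{3} + 1}{4 + p} = \frac{\frac{1}{3} + 1}{4 + p} = \frac{4}{3 \left(4 + p\right)}$)
$- 93 \left(\left(-50 + 29\right) + j{\left(-1,7 \right)}\right) + 37 = - 93 \left(\left(-50 + 29\right) + \frac{4}{3 \left(4 - 1\right)}\right) + 37 = - 93 \left(-21 + \frac{4}{3 \cdot 3}\right) + 37 = - 93 \left(-21 + \frac{4}{3} \cdot \frac{1}{3}\right) + 37 = - 93 \left(-21 + \frac{4}{9}\right) + 37 = \left(-93\right) \left(- \frac{185}{9}\right) + 37 = \frac{5735}{3} + 37 = \frac{5846}{3}$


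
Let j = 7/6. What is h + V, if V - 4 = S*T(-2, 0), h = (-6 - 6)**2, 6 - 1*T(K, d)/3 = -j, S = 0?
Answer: 148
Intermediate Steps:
j = 7/6 (j = 7*(1/6) = 7/6 ≈ 1.1667)
T(K, d) = 43/2 (T(K, d) = 18 - (-3)*7/6 = 18 - 3*(-7/6) = 18 + 7/2 = 43/2)
h = 144 (h = (-12)**2 = 144)
V = 4 (V = 4 + 0*(43/2) = 4 + 0 = 4)
h + V = 144 + 4 = 148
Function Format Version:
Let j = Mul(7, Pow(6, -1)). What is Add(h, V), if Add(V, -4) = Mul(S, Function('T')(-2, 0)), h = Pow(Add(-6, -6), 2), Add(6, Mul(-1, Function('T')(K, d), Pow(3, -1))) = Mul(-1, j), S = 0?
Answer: 148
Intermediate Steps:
j = Rational(7, 6) (j = Mul(7, Rational(1, 6)) = Rational(7, 6) ≈ 1.1667)
Function('T')(K, d) = Rational(43, 2) (Function('T')(K, d) = Add(18, Mul(-3, Mul(-1, Rational(7, 6)))) = Add(18, Mul(-3, Rational(-7, 6))) = Add(18, Rational(7, 2)) = Rational(43, 2))
h = 144 (h = Pow(-12, 2) = 144)
V = 4 (V = Add(4, Mul(0, Rational(43, 2))) = Add(4, 0) = 4)
Add(h, V) = Add(144, 4) = 148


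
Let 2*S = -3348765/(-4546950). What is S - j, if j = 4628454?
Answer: -2806046298789/606260 ≈ -4.6285e+6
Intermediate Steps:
S = 223251/606260 (S = (-3348765/(-4546950))/2 = (-3348765*(-1/4546950))/2 = (½)*(223251/303130) = 223251/606260 ≈ 0.36824)
S - j = 223251/606260 - 1*4628454 = 223251/606260 - 4628454 = -2806046298789/606260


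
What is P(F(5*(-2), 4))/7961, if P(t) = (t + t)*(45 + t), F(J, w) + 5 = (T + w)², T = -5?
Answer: -328/7961 ≈ -0.041201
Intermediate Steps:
F(J, w) = -5 + (-5 + w)²
P(t) = 2*t*(45 + t) (P(t) = (2*t)*(45 + t) = 2*t*(45 + t))
P(F(5*(-2), 4))/7961 = (2*(-5 + (-5 + 4)²)*(45 + (-5 + (-5 + 4)²)))/7961 = (2*(-5 + (-1)²)*(45 + (-5 + (-1)²)))*(1/7961) = (2*(-5 + 1)*(45 + (-5 + 1)))*(1/7961) = (2*(-4)*(45 - 4))*(1/7961) = (2*(-4)*41)*(1/7961) = -328*1/7961 = -328/7961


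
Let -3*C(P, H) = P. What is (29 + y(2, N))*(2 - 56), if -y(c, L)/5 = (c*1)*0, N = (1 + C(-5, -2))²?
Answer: -1566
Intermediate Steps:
C(P, H) = -P/3
N = 64/9 (N = (1 - ⅓*(-5))² = (1 + 5/3)² = (8/3)² = 64/9 ≈ 7.1111)
y(c, L) = 0 (y(c, L) = -5*c*1*0 = -5*c*0 = -5*0 = 0)
(29 + y(2, N))*(2 - 56) = (29 + 0)*(2 - 56) = 29*(-54) = -1566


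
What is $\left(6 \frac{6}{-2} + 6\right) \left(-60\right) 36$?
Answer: $25920$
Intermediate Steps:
$\left(6 \frac{6}{-2} + 6\right) \left(-60\right) 36 = \left(6 \cdot 6 \left(- \frac{1}{2}\right) + 6\right) \left(-60\right) 36 = \left(6 \left(-3\right) + 6\right) \left(-60\right) 36 = \left(-18 + 6\right) \left(-60\right) 36 = \left(-12\right) \left(-60\right) 36 = 720 \cdot 36 = 25920$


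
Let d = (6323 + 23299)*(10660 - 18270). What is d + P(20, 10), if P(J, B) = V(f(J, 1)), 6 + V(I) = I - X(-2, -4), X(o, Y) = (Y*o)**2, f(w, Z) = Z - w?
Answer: -225423509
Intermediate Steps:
X(o, Y) = Y**2*o**2
V(I) = -70 + I (V(I) = -6 + (I - (-4)**2*(-2)**2) = -6 + (I - 16*4) = -6 + (I - 1*64) = -6 + (I - 64) = -6 + (-64 + I) = -70 + I)
d = -225423420 (d = 29622*(-7610) = -225423420)
P(J, B) = -69 - J (P(J, B) = -70 + (1 - J) = -69 - J)
d + P(20, 10) = -225423420 + (-69 - 1*20) = -225423420 + (-69 - 20) = -225423420 - 89 = -225423509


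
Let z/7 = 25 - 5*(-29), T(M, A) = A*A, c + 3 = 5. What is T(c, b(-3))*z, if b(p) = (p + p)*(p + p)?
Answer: 1542240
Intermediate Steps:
c = 2 (c = -3 + 5 = 2)
b(p) = 4*p**2 (b(p) = (2*p)*(2*p) = 4*p**2)
T(M, A) = A**2
z = 1190 (z = 7*(25 - 5*(-29)) = 7*(25 + 145) = 7*170 = 1190)
T(c, b(-3))*z = (4*(-3)**2)**2*1190 = (4*9)**2*1190 = 36**2*1190 = 1296*1190 = 1542240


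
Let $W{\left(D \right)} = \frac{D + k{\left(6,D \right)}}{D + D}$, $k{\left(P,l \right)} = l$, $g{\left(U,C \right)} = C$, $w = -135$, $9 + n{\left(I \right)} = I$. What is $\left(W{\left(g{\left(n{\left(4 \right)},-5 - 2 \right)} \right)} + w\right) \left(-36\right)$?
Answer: $4824$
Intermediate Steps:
$n{\left(I \right)} = -9 + I$
$W{\left(D \right)} = 1$ ($W{\left(D \right)} = \frac{D + D}{D + D} = \frac{2 D}{2 D} = 2 D \frac{1}{2 D} = 1$)
$\left(W{\left(g{\left(n{\left(4 \right)},-5 - 2 \right)} \right)} + w\right) \left(-36\right) = \left(1 - 135\right) \left(-36\right) = \left(-134\right) \left(-36\right) = 4824$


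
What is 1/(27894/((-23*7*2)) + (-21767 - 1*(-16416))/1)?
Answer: -161/875458 ≈ -0.00018390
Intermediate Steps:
1/(27894/((-23*7*2)) + (-21767 - 1*(-16416))/1) = 1/(27894/((-161*2)) + (-21767 + 16416)*1) = 1/(27894/(-322) - 5351*1) = 1/(27894*(-1/322) - 5351) = 1/(-13947/161 - 5351) = 1/(-875458/161) = -161/875458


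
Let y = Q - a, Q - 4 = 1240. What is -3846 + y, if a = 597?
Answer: -3199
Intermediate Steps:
Q = 1244 (Q = 4 + 1240 = 1244)
y = 647 (y = 1244 - 1*597 = 1244 - 597 = 647)
-3846 + y = -3846 + 647 = -3199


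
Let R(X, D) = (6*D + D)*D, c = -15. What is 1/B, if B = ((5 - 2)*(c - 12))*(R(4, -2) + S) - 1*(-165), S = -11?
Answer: -1/1212 ≈ -0.00082508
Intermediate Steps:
R(X, D) = 7*D**2 (R(X, D) = (7*D)*D = 7*D**2)
B = -1212 (B = ((5 - 2)*(-15 - 12))*(7*(-2)**2 - 11) - 1*(-165) = (3*(-27))*(7*4 - 11) + 165 = -81*(28 - 11) + 165 = -81*17 + 165 = -1377 + 165 = -1212)
1/B = 1/(-1212) = -1/1212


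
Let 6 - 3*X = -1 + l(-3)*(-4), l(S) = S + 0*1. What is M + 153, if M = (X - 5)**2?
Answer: 1777/9 ≈ 197.44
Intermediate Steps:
l(S) = S (l(S) = S + 0 = S)
X = -5/3 (X = 2 - (-1 - 3*(-4))/3 = 2 - (-1 + 12)/3 = 2 - 1/3*11 = 2 - 11/3 = -5/3 ≈ -1.6667)
M = 400/9 (M = (-5/3 - 5)**2 = (-20/3)**2 = 400/9 ≈ 44.444)
M + 153 = 400/9 + 153 = 1777/9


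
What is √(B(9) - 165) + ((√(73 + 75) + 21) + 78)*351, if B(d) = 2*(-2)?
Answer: 34749 + 13*I + 702*√37 ≈ 39019.0 + 13.0*I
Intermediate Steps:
B(d) = -4
√(B(9) - 165) + ((√(73 + 75) + 21) + 78)*351 = √(-4 - 165) + ((√(73 + 75) + 21) + 78)*351 = √(-169) + ((√148 + 21) + 78)*351 = 13*I + ((2*√37 + 21) + 78)*351 = 13*I + ((21 + 2*√37) + 78)*351 = 13*I + (99 + 2*√37)*351 = 13*I + (34749 + 702*√37) = 34749 + 13*I + 702*√37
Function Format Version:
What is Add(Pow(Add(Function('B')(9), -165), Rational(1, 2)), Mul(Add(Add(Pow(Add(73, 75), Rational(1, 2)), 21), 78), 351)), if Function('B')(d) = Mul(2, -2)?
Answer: Add(34749, Mul(13, I), Mul(702, Pow(37, Rational(1, 2)))) ≈ Add(39019., Mul(13.000, I))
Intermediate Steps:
Function('B')(d) = -4
Add(Pow(Add(Function('B')(9), -165), Rational(1, 2)), Mul(Add(Add(Pow(Add(73, 75), Rational(1, 2)), 21), 78), 351)) = Add(Pow(Add(-4, -165), Rational(1, 2)), Mul(Add(Add(Pow(Add(73, 75), Rational(1, 2)), 21), 78), 351)) = Add(Pow(-169, Rational(1, 2)), Mul(Add(Add(Pow(148, Rational(1, 2)), 21), 78), 351)) = Add(Mul(13, I), Mul(Add(Add(Mul(2, Pow(37, Rational(1, 2))), 21), 78), 351)) = Add(Mul(13, I), Mul(Add(Add(21, Mul(2, Pow(37, Rational(1, 2)))), 78), 351)) = Add(Mul(13, I), Mul(Add(99, Mul(2, Pow(37, Rational(1, 2)))), 351)) = Add(Mul(13, I), Add(34749, Mul(702, Pow(37, Rational(1, 2))))) = Add(34749, Mul(13, I), Mul(702, Pow(37, Rational(1, 2))))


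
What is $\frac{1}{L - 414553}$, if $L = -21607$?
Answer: $- \frac{1}{436160} \approx -2.2927 \cdot 10^{-6}$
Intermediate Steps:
$\frac{1}{L - 414553} = \frac{1}{-21607 - 414553} = \frac{1}{-436160} = - \frac{1}{436160}$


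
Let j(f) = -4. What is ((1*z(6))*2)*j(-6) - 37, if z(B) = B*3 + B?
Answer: -229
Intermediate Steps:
z(B) = 4*B (z(B) = 3*B + B = 4*B)
((1*z(6))*2)*j(-6) - 37 = ((1*(4*6))*2)*(-4) - 37 = ((1*24)*2)*(-4) - 37 = (24*2)*(-4) - 37 = 48*(-4) - 37 = -192 - 37 = -229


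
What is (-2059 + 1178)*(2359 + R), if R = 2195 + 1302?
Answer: -5159136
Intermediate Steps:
R = 3497
(-2059 + 1178)*(2359 + R) = (-2059 + 1178)*(2359 + 3497) = -881*5856 = -5159136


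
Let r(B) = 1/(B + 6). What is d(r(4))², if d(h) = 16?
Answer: 256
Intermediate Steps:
r(B) = 1/(6 + B)
d(r(4))² = 16² = 256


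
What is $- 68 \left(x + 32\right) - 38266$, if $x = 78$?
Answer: $-45746$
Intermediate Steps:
$- 68 \left(x + 32\right) - 38266 = - 68 \left(78 + 32\right) - 38266 = \left(-68\right) 110 - 38266 = -7480 - 38266 = -45746$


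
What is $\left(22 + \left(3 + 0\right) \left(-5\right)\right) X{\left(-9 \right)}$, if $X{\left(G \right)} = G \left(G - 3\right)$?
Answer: $756$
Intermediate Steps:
$X{\left(G \right)} = G \left(-3 + G\right)$
$\left(22 + \left(3 + 0\right) \left(-5\right)\right) X{\left(-9 \right)} = \left(22 + \left(3 + 0\right) \left(-5\right)\right) \left(- 9 \left(-3 - 9\right)\right) = \left(22 + 3 \left(-5\right)\right) \left(\left(-9\right) \left(-12\right)\right) = \left(22 - 15\right) 108 = 7 \cdot 108 = 756$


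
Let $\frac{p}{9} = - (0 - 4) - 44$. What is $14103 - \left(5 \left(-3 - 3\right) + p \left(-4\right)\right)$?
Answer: $12693$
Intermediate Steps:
$p = -360$ ($p = 9 \left(- (0 - 4) - 44\right) = 9 \left(\left(-1\right) \left(-4\right) - 44\right) = 9 \left(4 - 44\right) = 9 \left(-40\right) = -360$)
$14103 - \left(5 \left(-3 - 3\right) + p \left(-4\right)\right) = 14103 - \left(5 \left(-3 - 3\right) - -1440\right) = 14103 - \left(5 \left(-6\right) + 1440\right) = 14103 - \left(-30 + 1440\right) = 14103 - 1410 = 12693$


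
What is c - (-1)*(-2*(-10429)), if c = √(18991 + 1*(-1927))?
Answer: 20858 + 6*√474 ≈ 20989.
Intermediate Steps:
c = 6*√474 (c = √(18991 - 1927) = √17064 = 6*√474 ≈ 130.63)
c - (-1)*(-2*(-10429)) = 6*√474 - (-1)*(-2*(-10429)) = 6*√474 - (-1)*20858 = 6*√474 - 1*(-20858) = 6*√474 + 20858 = 20858 + 6*√474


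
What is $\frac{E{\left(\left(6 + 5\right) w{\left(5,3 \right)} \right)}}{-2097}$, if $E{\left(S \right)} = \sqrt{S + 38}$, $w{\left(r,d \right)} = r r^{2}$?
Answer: $- \frac{\sqrt{157}}{699} \approx -0.017926$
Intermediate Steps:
$w{\left(r,d \right)} = r^{3}$
$E{\left(S \right)} = \sqrt{38 + S}$
$\frac{E{\left(\left(6 + 5\right) w{\left(5,3 \right)} \right)}}{-2097} = \frac{\sqrt{38 + \left(6 + 5\right) 5^{3}}}{-2097} = \sqrt{38 + 11 \cdot 125} \left(- \frac{1}{2097}\right) = \sqrt{38 + 1375} \left(- \frac{1}{2097}\right) = \sqrt{1413} \left(- \frac{1}{2097}\right) = 3 \sqrt{157} \left(- \frac{1}{2097}\right) = - \frac{\sqrt{157}}{699}$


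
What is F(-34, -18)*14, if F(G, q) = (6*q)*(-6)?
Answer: 9072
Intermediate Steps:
F(G, q) = -36*q
F(-34, -18)*14 = -36*(-18)*14 = 648*14 = 9072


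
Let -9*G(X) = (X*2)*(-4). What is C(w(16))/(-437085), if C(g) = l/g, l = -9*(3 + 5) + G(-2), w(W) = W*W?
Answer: 83/125880480 ≈ 6.5936e-7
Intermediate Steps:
w(W) = W**2
G(X) = 8*X/9 (G(X) = -X*2*(-4)/9 = -2*X*(-4)/9 = -(-8)*X/9 = 8*X/9)
l = -664/9 (l = -9*(3 + 5) + (8/9)*(-2) = -9*8 - 16/9 = -72 - 16/9 = -664/9 ≈ -73.778)
C(g) = -664/(9*g)
C(w(16))/(-437085) = -664/(9*(16**2))/(-437085) = -664/9/256*(-1/437085) = -664/9*1/256*(-1/437085) = -83/288*(-1/437085) = 83/125880480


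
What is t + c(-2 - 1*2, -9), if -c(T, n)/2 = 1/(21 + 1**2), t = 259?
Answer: 2848/11 ≈ 258.91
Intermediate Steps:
c(T, n) = -1/11 (c(T, n) = -2/(21 + 1**2) = -2/(21 + 1) = -2/22 = -2*1/22 = -1/11)
t + c(-2 - 1*2, -9) = 259 - 1/11 = 2848/11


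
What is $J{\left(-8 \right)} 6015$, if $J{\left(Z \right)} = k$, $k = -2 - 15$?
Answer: $-102255$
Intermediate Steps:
$k = -17$ ($k = -2 - 15 = -17$)
$J{\left(Z \right)} = -17$
$J{\left(-8 \right)} 6015 = \left(-17\right) 6015 = -102255$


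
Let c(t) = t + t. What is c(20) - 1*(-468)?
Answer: 508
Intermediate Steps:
c(t) = 2*t
c(20) - 1*(-468) = 2*20 - 1*(-468) = 40 + 468 = 508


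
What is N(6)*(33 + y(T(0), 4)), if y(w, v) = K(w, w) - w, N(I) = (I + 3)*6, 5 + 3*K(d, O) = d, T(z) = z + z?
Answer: 1692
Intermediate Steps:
T(z) = 2*z
K(d, O) = -5/3 + d/3
N(I) = 18 + 6*I (N(I) = (3 + I)*6 = 18 + 6*I)
y(w, v) = -5/3 - 2*w/3 (y(w, v) = (-5/3 + w/3) - w = -5/3 - 2*w/3)
N(6)*(33 + y(T(0), 4)) = (18 + 6*6)*(33 + (-5/3 - 4*0/3)) = (18 + 36)*(33 + (-5/3 - ⅔*0)) = 54*(33 + (-5/3 + 0)) = 54*(33 - 5/3) = 54*(94/3) = 1692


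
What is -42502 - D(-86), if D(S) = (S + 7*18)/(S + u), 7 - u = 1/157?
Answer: -131797132/3101 ≈ -42502.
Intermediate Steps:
u = 1098/157 (u = 7 - 1/157 = 1098/157 ≈ 6.9936)
D(S) = (126 + S)/(1098/157 + S) (D(S) = (S + 7*18)/(S + 1098/157) = (S + 126)/(1098/157 + S) = (126 + S)/(1098/157 + S))
-42502 - D(-86) = -42502 - 157*(126 - 86)/(1098 + 157*(-86)) = -42502 - 157*40/(1098 - 13502) = -42502 - 157*40/(-12404) = -42502 - 157*(-1)*40/12404 = -42502 - 1*(-1570/3101) = -42502 + 1570/3101 = -131797132/3101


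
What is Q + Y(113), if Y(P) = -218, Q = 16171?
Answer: 15953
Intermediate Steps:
Q + Y(113) = 16171 - 218 = 15953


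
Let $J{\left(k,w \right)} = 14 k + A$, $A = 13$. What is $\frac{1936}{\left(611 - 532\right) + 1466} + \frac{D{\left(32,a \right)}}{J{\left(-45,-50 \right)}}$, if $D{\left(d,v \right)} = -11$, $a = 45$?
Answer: $\frac{1211507}{953265} \approx 1.2709$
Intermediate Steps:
$J{\left(k,w \right)} = 13 + 14 k$ ($J{\left(k,w \right)} = 14 k + 13 = 13 + 14 k$)
$\frac{1936}{\left(611 - 532\right) + 1466} + \frac{D{\left(32,a \right)}}{J{\left(-45,-50 \right)}} = \frac{1936}{\left(611 - 532\right) + 1466} - \frac{11}{13 + 14 \left(-45\right)} = \frac{1936}{79 + 1466} - \frac{11}{13 - 630} = \frac{1936}{1545} - \frac{11}{-617} = 1936 \cdot \frac{1}{1545} - - \frac{11}{617} = \frac{1936}{1545} + \frac{11}{617} = \frac{1211507}{953265}$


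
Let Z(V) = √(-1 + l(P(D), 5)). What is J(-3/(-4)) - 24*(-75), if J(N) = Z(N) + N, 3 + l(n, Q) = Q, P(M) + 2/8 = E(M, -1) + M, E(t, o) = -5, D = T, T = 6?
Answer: 7207/4 ≈ 1801.8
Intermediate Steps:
D = 6
P(M) = -21/4 + M (P(M) = -¼ + (-5 + M) = -21/4 + M)
l(n, Q) = -3 + Q
Z(V) = 1 (Z(V) = √(-1 + (-3 + 5)) = √(-1 + 2) = √1 = 1)
J(N) = 1 + N
J(-3/(-4)) - 24*(-75) = (1 - 3/(-4)) - 24*(-75) = (1 - 3*(-¼)) + 1800 = (1 + ¾) + 1800 = 7/4 + 1800 = 7207/4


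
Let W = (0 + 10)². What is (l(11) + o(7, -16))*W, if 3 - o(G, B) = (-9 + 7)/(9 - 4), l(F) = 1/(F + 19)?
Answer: 1030/3 ≈ 343.33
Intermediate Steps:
l(F) = 1/(19 + F)
W = 100 (W = 10² = 100)
o(G, B) = 17/5 (o(G, B) = 3 - (-9 + 7)/(9 - 4) = 3 - (-2)/5 = 3 - 1*(-⅖) = 3 + ⅖ = 17/5)
(l(11) + o(7, -16))*W = (1/(19 + 11) + 17/5)*100 = (1/30 + 17/5)*100 = (103/30)*100 = 1030/3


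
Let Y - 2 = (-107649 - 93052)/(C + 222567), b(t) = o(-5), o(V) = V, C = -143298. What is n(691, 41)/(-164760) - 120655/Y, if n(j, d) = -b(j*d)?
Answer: 315159557735477/1389355176 ≈ 2.2684e+5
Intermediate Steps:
b(t) = -5
n(j, d) = 5 (n(j, d) = -1*(-5) = 5)
Y = -42163/79269 (Y = 2 + (-107649 - 93052)/(-143298 + 222567) = 2 - 200701/79269 = -42163/79269 ≈ -0.53190)
n(691, 41)/(-164760) - 120655/Y = 5/(-164760) - 120655/(-42163/79269) = 5*(-1/164760) - 120655*(-79269/42163) = -1/32952 + 9564201195/42163 = 315159557735477/1389355176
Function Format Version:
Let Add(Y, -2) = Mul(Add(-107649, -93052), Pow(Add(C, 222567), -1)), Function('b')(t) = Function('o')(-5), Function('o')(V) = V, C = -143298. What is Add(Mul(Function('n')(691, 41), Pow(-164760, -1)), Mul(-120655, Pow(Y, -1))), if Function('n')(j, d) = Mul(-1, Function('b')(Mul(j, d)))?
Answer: Rational(315159557735477, 1389355176) ≈ 2.2684e+5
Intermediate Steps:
Function('b')(t) = -5
Function('n')(j, d) = 5 (Function('n')(j, d) = Mul(-1, -5) = 5)
Y = Rational(-42163, 79269) (Y = Add(2, Mul(Add(-107649, -93052), Pow(Add(-143298, 222567), -1))) = Add(2, Mul(-200701, Pow(79269, -1))) = Add(2, Mul(-200701, Rational(1, 79269))) = Add(2, Rational(-200701, 79269)) = Rational(-42163, 79269) ≈ -0.53190)
Add(Mul(Function('n')(691, 41), Pow(-164760, -1)), Mul(-120655, Pow(Y, -1))) = Add(Mul(5, Pow(-164760, -1)), Mul(-120655, Pow(Rational(-42163, 79269), -1))) = Add(Mul(5, Rational(-1, 164760)), Mul(-120655, Rational(-79269, 42163))) = Add(Rational(-1, 32952), Rational(9564201195, 42163)) = Rational(315159557735477, 1389355176)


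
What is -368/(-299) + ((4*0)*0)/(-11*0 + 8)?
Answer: 16/13 ≈ 1.2308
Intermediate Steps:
-368/(-299) + ((4*0)*0)/(-11*0 + 8) = -368*(-1/299) + (0*0)/(0 + 8) = 16/13 + 0/8 = 16/13 + 0*(⅛) = 16/13 + 0 = 16/13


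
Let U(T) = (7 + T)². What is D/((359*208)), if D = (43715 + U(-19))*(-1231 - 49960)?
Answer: -2245186069/74672 ≈ -30067.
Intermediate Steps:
D = -2245186069 (D = (43715 + (7 - 19)²)*(-1231 - 49960) = (43715 + (-12)²)*(-51191) = (43715 + 144)*(-51191) = 43859*(-51191) = -2245186069)
D/((359*208)) = -2245186069/(359*208) = -2245186069/74672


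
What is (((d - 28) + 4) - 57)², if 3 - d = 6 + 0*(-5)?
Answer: 7056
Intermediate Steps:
d = -3 (d = 3 - (6 + 0*(-5)) = 3 - (6 + 0) = 3 - 1*6 = 3 - 6 = -3)
(((d - 28) + 4) - 57)² = (((-3 - 28) + 4) - 57)² = ((-31 + 4) - 57)² = (-27 - 57)² = (-84)² = 7056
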